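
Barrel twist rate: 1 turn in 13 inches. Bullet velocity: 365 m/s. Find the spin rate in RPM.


twist_m = 13*0.0254 = 0.3302 m
spin = v/twist = 365/0.3302 = 1105.391 rev/s
RPM = spin*60 = 1105.391*60 ≈ 66323 RPM

66323 RPM


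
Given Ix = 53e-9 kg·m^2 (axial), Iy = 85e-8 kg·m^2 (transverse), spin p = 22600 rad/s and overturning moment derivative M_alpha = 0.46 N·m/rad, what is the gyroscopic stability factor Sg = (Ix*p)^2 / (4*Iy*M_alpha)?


Sg = Ix^2 * p^2 / (4 * Iy * M_alpha) = (53e-9)^2 * 22600^2 / (4 * 85e-8 * 0.46) = 0.9173

0.9173


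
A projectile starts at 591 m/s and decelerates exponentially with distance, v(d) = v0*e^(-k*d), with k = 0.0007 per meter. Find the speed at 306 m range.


v = v0*exp(-k*d) = 591*exp(-0.0007*306) = 477 m/s

477 m/s


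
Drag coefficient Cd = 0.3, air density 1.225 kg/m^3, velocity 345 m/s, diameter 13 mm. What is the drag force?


A = pi*(d/2)^2 = pi*(13/2000)^2 = 1.32732e-04 m^2
Fd = 0.5*Cd*rho*A*v^2 = 0.5*0.3*1.225*1.32732e-04*345^2 = 2.903 N

2.903 N


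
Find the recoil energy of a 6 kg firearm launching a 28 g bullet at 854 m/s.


v_r = m_p*v_p/m_gun = 0.028*854/6 = 3.98533 m/s, E_r = 0.5*m_gun*v_r^2 = 0.5*6*3.98533^2 = 47.65 J

47.65 J


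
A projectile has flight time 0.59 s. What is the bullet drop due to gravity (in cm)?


drop = 0.5*g*t^2 = 0.5*9.81*0.59^2 = 1.70743 m ≈ 170.7 cm

170.7 cm


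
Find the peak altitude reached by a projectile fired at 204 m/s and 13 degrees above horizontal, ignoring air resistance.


H = (v0*sin(theta))^2 / (2g) = (204*sin(13°))^2 / (2*9.81) = 107.3 m

107.3 m


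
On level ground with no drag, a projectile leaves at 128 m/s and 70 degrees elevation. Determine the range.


R = v0^2 * sin(2*theta) / g = 128^2 * sin(2*70°) / 9.81 = 1074 m

1074 m


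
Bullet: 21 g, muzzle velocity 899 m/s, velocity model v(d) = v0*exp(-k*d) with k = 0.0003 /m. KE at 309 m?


v = v0*exp(-k*d) = 899*exp(-0.0003*309) = 819.409 m/s
E = 0.5*m*v^2 = 0.5*0.021*819.409^2 = 7050 J

7050 J


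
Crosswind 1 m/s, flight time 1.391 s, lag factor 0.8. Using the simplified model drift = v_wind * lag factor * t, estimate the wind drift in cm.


drift = v_wind * lag * t = 1 * 0.8 * 1.391 = 1.1128 m ≈ 111.3 cm

111.3 cm


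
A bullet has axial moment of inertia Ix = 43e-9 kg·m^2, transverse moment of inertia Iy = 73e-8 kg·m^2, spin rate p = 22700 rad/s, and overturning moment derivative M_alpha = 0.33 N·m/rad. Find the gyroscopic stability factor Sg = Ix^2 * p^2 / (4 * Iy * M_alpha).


Sg = Ix^2 * p^2 / (4 * Iy * M_alpha) = (43e-9)^2 * 22700^2 / (4 * 73e-8 * 0.33) = 0.9888

0.9888


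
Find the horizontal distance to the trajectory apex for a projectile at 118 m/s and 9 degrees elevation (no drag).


R = v0^2*sin(2*theta)/g = 118^2*sin(2*9°)/9.81 = 438.609 m
apex_dist = R/2 = 438.609/2 = 219.3 m

219.3 m


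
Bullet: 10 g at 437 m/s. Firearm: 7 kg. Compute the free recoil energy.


v_r = m_p*v_p/m_gun = 0.01*437/7 = 0.624286 m/s, E_r = 0.5*m_gun*v_r^2 = 0.5*7*0.624286^2 = 1.364 J

1.364 J


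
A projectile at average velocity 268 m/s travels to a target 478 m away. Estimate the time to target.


t = d/v = 478/268 = 1.784 s

1.784 s


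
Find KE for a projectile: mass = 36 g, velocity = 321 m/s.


E = 0.5*m*v^2 = 0.5*0.036*321^2 = 1855 J

1855 J


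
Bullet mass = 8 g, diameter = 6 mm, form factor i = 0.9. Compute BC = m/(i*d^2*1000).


BC = m/(i*d^2*1000) = 8/(0.9 * 6^2 * 1000) = 0.0002469

0.0002469


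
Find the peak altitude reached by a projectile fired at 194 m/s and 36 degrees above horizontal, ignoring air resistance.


H = (v0*sin(theta))^2 / (2g) = (194*sin(36°))^2 / (2*9.81) = 662.7 m

662.7 m


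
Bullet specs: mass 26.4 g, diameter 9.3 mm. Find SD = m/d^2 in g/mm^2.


SD = m/d^2 = 26.4/9.3^2 = 0.3052 g/mm^2

0.3052 g/mm^2


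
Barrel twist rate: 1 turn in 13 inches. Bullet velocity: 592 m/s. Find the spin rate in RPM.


twist_m = 13*0.0254 = 0.3302 m
spin = v/twist = 592/0.3302 = 1792.853 rev/s
RPM = spin*60 = 1792.853*60 ≈ 107571 RPM

107571 RPM


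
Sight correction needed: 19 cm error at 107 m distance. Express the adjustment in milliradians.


1 mrad subtends 1 cm per 10 m of range, so adj = error_cm / (dist_m / 10) = 19 / (107/10) = 1.776 mrad

1.776 mrad


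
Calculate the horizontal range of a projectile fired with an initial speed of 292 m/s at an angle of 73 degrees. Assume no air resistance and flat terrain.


R = v0^2 * sin(2*theta) / g = 292^2 * sin(2*73°) / 9.81 = 4860 m

4860 m


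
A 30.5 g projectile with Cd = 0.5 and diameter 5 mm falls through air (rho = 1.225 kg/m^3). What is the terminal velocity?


A = pi*(d/2)^2 = pi*(5/2000)^2 = 1.96350e-05 m^2
vt = sqrt(2mg/(Cd*rho*A)) = sqrt(2*0.0305*9.81/(0.5 * 1.225 * 1.96350e-05)) = 223.1 m/s

223.1 m/s


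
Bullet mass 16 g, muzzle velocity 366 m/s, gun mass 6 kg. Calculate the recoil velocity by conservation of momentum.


v_recoil = m_p * v_p / m_gun = 0.016 * 366 / 6 = 0.976 m/s

0.976 m/s


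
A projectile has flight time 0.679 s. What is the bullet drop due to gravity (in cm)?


drop = 0.5*g*t^2 = 0.5*9.81*0.679^2 = 2.26141 m ≈ 226.1 cm

226.1 cm


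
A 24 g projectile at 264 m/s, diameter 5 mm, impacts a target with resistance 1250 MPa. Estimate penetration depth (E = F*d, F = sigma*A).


A = pi*(d/2)^2 = pi*(5/2)^2 = 19.635 mm^2
E = 0.5*m*v^2 = 0.5*0.024*264^2 = 836.352 J
depth = E/(sigma*A) = 836.352 J / (1250 MPa * 19.635 mm^2) = 836.352/(1250 * 19.635) m = 0.034076 m ≈ 34.08 mm

34.08 mm


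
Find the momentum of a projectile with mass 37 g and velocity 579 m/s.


p = m*v = 0.037*579 = 21.42 kg·m/s

21.42 kg·m/s


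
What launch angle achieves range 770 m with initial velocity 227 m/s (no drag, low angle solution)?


sin(2*theta) = R*g/v0^2 = 770*9.81/227^2 = 0.146591, theta = arcsin(0.146591)/2 = 4.215°

4.215 degrees


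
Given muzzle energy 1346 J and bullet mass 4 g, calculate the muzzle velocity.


v = sqrt(2*E/m) = sqrt(2*1346/0.004) = 820.4 m/s

820.4 m/s


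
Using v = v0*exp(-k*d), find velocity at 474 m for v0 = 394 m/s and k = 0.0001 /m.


v = v0*exp(-k*d) = 394*exp(-0.0001*474) = 375.8 m/s

375.8 m/s


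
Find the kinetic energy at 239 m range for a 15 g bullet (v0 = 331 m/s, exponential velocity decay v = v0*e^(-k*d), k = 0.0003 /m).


v = v0*exp(-k*d) = 331*exp(-0.0003*239) = 308.098 m/s
E = 0.5*m*v^2 = 0.5*0.015*308.098^2 = 711.9 J

711.9 J


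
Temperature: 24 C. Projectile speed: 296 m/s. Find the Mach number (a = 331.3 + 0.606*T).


a = 331.3 + 0.606*(24) = 345.844 m/s
M = v/a = 296/345.844 = 0.8559

0.8559


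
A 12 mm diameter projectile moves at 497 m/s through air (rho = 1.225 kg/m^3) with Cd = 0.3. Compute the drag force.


A = pi*(d/2)^2 = pi*(12/2000)^2 = 1.13097e-04 m^2
Fd = 0.5*Cd*rho*A*v^2 = 0.5*0.3*1.225*1.13097e-04*497^2 = 5.133 N

5.133 N


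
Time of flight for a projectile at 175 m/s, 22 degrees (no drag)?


T = 2*v0*sin(theta)/g = 2*175*sin(22°)/9.81 = 13.37 s

13.37 s


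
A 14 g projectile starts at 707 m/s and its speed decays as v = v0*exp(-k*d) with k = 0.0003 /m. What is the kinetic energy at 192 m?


v = v0*exp(-k*d) = 707*exp(-0.0003*192) = 667.427 m/s
E = 0.5*m*v^2 = 0.5*0.014*667.427^2 = 3118 J

3118 J


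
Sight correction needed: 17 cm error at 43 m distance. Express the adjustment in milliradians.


1 mrad subtends 1 cm per 10 m of range, so adj = error_cm / (dist_m / 10) = 17 / (43/10) = 3.953 mrad

3.953 mrad


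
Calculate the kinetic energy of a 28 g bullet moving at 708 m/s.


E = 0.5*m*v^2 = 0.5*0.028*708^2 = 7018 J

7018 J


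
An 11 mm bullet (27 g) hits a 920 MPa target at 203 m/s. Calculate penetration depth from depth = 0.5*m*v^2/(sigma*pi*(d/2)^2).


A = pi*(d/2)^2 = pi*(11/2)^2 = 95.0332 mm^2
E = 0.5*m*v^2 = 0.5*0.027*203^2 = 556.322 J
depth = E/(sigma*A) = 556.322 J / (920 MPa * 95.0332 mm^2) = 556.322/(920 * 95.0332) m = 0.00636301 m ≈ 6.363 mm

6.363 mm


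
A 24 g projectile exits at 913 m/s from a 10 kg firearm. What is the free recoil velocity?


v_recoil = m_p * v_p / m_gun = 0.024 * 913 / 10 = 2.191 m/s

2.191 m/s


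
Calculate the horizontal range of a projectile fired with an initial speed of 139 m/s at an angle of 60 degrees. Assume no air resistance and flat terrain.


R = v0^2 * sin(2*theta) / g = 139^2 * sin(2*60°) / 9.81 = 1706 m

1706 m


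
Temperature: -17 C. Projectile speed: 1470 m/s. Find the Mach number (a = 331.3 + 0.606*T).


a = 331.3 + 0.606*(-17) = 320.998 m/s
M = v/a = 1470/320.998 = 4.579

4.579


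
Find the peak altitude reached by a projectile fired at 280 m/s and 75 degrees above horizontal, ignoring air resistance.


H = (v0*sin(theta))^2 / (2g) = (280*sin(75°))^2 / (2*9.81) = 3728 m

3728 m


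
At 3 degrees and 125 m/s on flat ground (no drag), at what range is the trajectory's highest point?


R = v0^2*sin(2*theta)/g = 125^2*sin(2*3°)/9.81 = 166.489 m
apex_dist = R/2 = 166.489/2 = 83.24 m

83.24 m


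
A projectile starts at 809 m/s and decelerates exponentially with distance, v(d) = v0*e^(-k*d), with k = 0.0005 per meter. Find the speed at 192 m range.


v = v0*exp(-k*d) = 809*exp(-0.0005*192) = 734.9 m/s

734.9 m/s


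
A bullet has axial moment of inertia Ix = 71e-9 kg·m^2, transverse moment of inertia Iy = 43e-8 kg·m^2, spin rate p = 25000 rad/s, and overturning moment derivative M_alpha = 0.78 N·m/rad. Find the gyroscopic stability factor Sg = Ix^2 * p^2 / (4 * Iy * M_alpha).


Sg = Ix^2 * p^2 / (4 * Iy * M_alpha) = (71e-9)^2 * 25000^2 / (4 * 43e-8 * 0.78) = 2.348

2.348


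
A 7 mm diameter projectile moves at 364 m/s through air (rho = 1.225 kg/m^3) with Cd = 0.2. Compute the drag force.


A = pi*(d/2)^2 = pi*(7/2000)^2 = 3.84845e-05 m^2
Fd = 0.5*Cd*rho*A*v^2 = 0.5*0.2*1.225*3.84845e-05*364^2 = 0.6246 N

0.6246 N


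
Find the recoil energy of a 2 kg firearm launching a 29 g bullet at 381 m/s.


v_r = m_p*v_p/m_gun = 0.029*381/2 = 5.5245 m/s, E_r = 0.5*m_gun*v_r^2 = 0.5*2*5.5245^2 = 30.52 J

30.52 J


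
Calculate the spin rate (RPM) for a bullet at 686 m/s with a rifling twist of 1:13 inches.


twist_m = 13*0.0254 = 0.3302 m
spin = v/twist = 686/0.3302 = 2077.529 rev/s
RPM = spin*60 = 2077.529*60 ≈ 124652 RPM

124652 RPM


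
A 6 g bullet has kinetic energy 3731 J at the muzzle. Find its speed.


v = sqrt(2*E/m) = sqrt(2*3731/0.006) = 1115 m/s

1115 m/s


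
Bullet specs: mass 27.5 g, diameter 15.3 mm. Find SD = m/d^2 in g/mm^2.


SD = m/d^2 = 27.5/15.3^2 = 0.1175 g/mm^2

0.1175 g/mm^2


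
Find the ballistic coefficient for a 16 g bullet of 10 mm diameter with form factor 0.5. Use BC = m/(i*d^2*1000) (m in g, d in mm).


BC = m/(i*d^2*1000) = 16/(0.5 * 10^2 * 1000) = 0.00032

0.00032


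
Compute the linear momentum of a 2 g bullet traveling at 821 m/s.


p = m*v = 0.002*821 = 1.642 kg·m/s

1.642 kg·m/s


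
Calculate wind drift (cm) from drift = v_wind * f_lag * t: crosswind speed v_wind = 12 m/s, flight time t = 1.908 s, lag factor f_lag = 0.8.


drift = v_wind * lag * t = 12 * 0.8 * 1.908 = 18.3168 m ≈ 1832 cm

1832 cm


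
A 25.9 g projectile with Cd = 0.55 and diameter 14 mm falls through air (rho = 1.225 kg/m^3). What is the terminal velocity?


A = pi*(d/2)^2 = pi*(14/2000)^2 = 1.53938e-04 m^2
vt = sqrt(2mg/(Cd*rho*A)) = sqrt(2*0.0259*9.81/(0.55 * 1.225 * 1.53938e-04)) = 70 m/s

70 m/s


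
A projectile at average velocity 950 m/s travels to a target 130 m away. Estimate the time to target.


t = d/v = 130/950 = 0.1368 s

0.1368 s


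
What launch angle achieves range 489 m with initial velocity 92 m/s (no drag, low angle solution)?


sin(2*theta) = R*g/v0^2 = 489*9.81/92^2 = 0.566764, theta = arcsin(0.566764)/2 = 17.26°

17.26 degrees


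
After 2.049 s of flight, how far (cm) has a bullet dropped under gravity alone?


drop = 0.5*g*t^2 = 0.5*9.81*2.049^2 = 20.5932 m ≈ 2059 cm

2059 cm


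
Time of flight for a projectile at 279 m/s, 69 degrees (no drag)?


T = 2*v0*sin(theta)/g = 2*279*sin(69°)/9.81 = 53.1 s

53.1 s


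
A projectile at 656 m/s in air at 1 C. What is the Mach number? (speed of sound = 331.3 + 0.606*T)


a = 331.3 + 0.606*(1) = 331.906 m/s
M = v/a = 656/331.906 = 1.976

1.976


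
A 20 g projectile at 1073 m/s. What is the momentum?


p = m*v = 0.02*1073 = 21.46 kg·m/s

21.46 kg·m/s


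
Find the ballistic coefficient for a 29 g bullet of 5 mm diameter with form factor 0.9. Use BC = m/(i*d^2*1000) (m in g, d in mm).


BC = m/(i*d^2*1000) = 29/(0.9 * 5^2 * 1000) = 0.001289

0.001289


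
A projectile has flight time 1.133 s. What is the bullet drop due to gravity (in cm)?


drop = 0.5*g*t^2 = 0.5*9.81*1.133^2 = 6.29649 m ≈ 629.6 cm

629.6 cm


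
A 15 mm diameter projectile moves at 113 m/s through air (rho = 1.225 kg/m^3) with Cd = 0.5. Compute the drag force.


A = pi*(d/2)^2 = pi*(15/2000)^2 = 1.76715e-04 m^2
Fd = 0.5*Cd*rho*A*v^2 = 0.5*0.5*1.225*1.76715e-04*113^2 = 0.691 N

0.691 N


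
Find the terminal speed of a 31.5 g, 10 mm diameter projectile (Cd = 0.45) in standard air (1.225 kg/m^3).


A = pi*(d/2)^2 = pi*(10/2000)^2 = 7.85398e-05 m^2
vt = sqrt(2mg/(Cd*rho*A)) = sqrt(2*0.0315*9.81/(0.45 * 1.225 * 7.85398e-05)) = 119.5 m/s

119.5 m/s


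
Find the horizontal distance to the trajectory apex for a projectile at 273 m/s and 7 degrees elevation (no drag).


R = v0^2*sin(2*theta)/g = 273^2*sin(2*7°)/9.81 = 1837.94 m
apex_dist = R/2 = 1837.94/2 = 919 m

919 m


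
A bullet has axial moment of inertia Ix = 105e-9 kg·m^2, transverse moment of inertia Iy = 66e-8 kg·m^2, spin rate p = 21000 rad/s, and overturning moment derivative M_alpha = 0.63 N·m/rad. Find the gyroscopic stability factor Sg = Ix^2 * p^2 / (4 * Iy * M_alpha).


Sg = Ix^2 * p^2 / (4 * Iy * M_alpha) = (105e-9)^2 * 21000^2 / (4 * 66e-8 * 0.63) = 2.923

2.923


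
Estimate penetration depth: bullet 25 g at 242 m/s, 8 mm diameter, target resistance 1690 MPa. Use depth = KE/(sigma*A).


A = pi*(d/2)^2 = pi*(8/2)^2 = 50.2655 mm^2
E = 0.5*m*v^2 = 0.5*0.025*242^2 = 732.05 J
depth = E/(sigma*A) = 732.05 J / (1690 MPa * 50.2655 mm^2) = 732.05/(1690 * 50.2655) m = 0.00861756 m ≈ 8.618 mm

8.618 mm


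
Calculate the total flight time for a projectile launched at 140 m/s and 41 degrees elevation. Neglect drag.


T = 2*v0*sin(theta)/g = 2*140*sin(41°)/9.81 = 18.73 s

18.73 s


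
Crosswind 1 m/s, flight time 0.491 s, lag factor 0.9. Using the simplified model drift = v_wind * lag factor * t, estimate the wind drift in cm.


drift = v_wind * lag * t = 1 * 0.9 * 0.491 = 0.4419 m ≈ 44.19 cm

44.19 cm


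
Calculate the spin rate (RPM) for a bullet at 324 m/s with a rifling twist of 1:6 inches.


twist_m = 6*0.0254 = 0.1524 m
spin = v/twist = 324/0.1524 = 2125.984 rev/s
RPM = spin*60 = 2125.984*60 ≈ 127559 RPM

127559 RPM


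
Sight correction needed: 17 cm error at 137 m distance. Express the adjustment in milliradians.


1 mrad subtends 1 cm per 10 m of range, so adj = error_cm / (dist_m / 10) = 17 / (137/10) = 1.241 mrad

1.241 mrad


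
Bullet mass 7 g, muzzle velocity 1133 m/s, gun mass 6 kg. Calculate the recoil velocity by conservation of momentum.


v_recoil = m_p * v_p / m_gun = 0.007 * 1133 / 6 = 1.322 m/s

1.322 m/s


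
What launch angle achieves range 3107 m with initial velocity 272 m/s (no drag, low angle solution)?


sin(2*theta) = R*g/v0^2 = 3107*9.81/272^2 = 0.411977, theta = arcsin(0.411977)/2 = 12.16°

12.16 degrees


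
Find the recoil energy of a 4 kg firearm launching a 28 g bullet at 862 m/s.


v_r = m_p*v_p/m_gun = 0.028*862/4 = 6.034 m/s, E_r = 0.5*m_gun*v_r^2 = 0.5*4*6.034^2 = 72.82 J

72.82 J


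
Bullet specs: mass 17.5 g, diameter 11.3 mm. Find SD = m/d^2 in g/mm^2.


SD = m/d^2 = 17.5/11.3^2 = 0.1371 g/mm^2

0.1371 g/mm^2


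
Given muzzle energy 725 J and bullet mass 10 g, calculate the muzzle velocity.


v = sqrt(2*E/m) = sqrt(2*725/0.01) = 380.8 m/s

380.8 m/s


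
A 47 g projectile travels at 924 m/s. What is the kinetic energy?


E = 0.5*m*v^2 = 0.5*0.047*924^2 = 20064 J

20064 J


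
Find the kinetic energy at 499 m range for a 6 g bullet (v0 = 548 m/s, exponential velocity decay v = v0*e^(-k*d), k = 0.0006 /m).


v = v0*exp(-k*d) = 548*exp(-0.0006*499) = 406.212 m/s
E = 0.5*m*v^2 = 0.5*0.006*406.212^2 = 495 J

495 J


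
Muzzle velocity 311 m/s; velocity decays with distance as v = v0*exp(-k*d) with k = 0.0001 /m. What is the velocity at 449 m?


v = v0*exp(-k*d) = 311*exp(-0.0001*449) = 297.3 m/s

297.3 m/s


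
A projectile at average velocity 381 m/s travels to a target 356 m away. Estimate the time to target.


t = d/v = 356/381 = 0.9344 s

0.9344 s


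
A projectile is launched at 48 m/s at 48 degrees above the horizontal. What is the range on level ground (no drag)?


R = v0^2 * sin(2*theta) / g = 48^2 * sin(2*48°) / 9.81 = 233.6 m

233.6 m


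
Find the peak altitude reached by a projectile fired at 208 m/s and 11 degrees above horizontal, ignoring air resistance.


H = (v0*sin(theta))^2 / (2g) = (208*sin(11°))^2 / (2*9.81) = 80.28 m

80.28 m


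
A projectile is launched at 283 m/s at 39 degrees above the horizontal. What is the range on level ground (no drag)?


R = v0^2 * sin(2*theta) / g = 283^2 * sin(2*39°) / 9.81 = 7986 m

7986 m


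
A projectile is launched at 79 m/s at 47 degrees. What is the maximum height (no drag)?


H = (v0*sin(theta))^2 / (2g) = (79*sin(47°))^2 / (2*9.81) = 170.1 m

170.1 m


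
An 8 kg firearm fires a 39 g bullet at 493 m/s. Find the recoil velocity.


v_recoil = m_p * v_p / m_gun = 0.039 * 493 / 8 = 2.403 m/s

2.403 m/s


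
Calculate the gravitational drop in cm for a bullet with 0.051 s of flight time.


drop = 0.5*g*t^2 = 0.5*9.81*0.051^2 = 0.0127579 m ≈ 1.276 cm

1.276 cm


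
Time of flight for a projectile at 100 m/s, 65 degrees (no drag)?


T = 2*v0*sin(theta)/g = 2*100*sin(65°)/9.81 = 18.48 s

18.48 s


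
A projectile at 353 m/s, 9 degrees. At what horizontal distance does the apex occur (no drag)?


R = v0^2*sin(2*theta)/g = 353^2*sin(2*9°)/9.81 = 3925.21 m
apex_dist = R/2 = 3925.21/2 = 1963 m

1963 m


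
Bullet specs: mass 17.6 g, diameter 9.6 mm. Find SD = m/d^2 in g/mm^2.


SD = m/d^2 = 17.6/9.6^2 = 0.191 g/mm^2

0.191 g/mm^2


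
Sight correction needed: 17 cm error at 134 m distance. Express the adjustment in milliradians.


1 mrad subtends 1 cm per 10 m of range, so adj = error_cm / (dist_m / 10) = 17 / (134/10) = 1.269 mrad

1.269 mrad


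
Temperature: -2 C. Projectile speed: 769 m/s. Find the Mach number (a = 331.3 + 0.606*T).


a = 331.3 + 0.606*(-2) = 330.088 m/s
M = v/a = 769/330.088 = 2.33

2.33


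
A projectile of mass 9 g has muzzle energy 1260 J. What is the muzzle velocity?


v = sqrt(2*E/m) = sqrt(2*1260/0.009) = 529.2 m/s

529.2 m/s


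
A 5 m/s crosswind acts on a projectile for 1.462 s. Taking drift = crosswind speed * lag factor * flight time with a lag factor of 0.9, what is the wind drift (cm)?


drift = v_wind * lag * t = 5 * 0.9 * 1.462 = 6.579 m ≈ 657.9 cm

657.9 cm


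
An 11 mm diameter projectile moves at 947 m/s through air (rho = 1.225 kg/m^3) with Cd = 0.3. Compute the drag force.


A = pi*(d/2)^2 = pi*(11/2000)^2 = 9.50332e-05 m^2
Fd = 0.5*Cd*rho*A*v^2 = 0.5*0.3*1.225*9.50332e-05*947^2 = 15.66 N

15.66 N


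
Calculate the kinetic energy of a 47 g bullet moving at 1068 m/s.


E = 0.5*m*v^2 = 0.5*0.047*1068^2 = 26805 J

26805 J


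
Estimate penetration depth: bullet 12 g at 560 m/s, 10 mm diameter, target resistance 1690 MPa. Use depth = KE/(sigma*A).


A = pi*(d/2)^2 = pi*(10/2)^2 = 78.5398 mm^2
E = 0.5*m*v^2 = 0.5*0.012*560^2 = 1881.6 J
depth = E/(sigma*A) = 1881.6 J / (1690 MPa * 78.5398 mm^2) = 1881.6/(1690 * 78.5398) m = 0.0141759 m ≈ 14.18 mm

14.18 mm


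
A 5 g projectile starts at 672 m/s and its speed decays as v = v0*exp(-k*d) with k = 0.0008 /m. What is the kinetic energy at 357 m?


v = v0*exp(-k*d) = 672*exp(-0.0008*357) = 505.05 m/s
E = 0.5*m*v^2 = 0.5*0.005*505.05^2 = 637.7 J

637.7 J


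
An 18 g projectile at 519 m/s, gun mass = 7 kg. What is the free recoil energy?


v_r = m_p*v_p/m_gun = 0.018*519/7 = 1.33457 m/s, E_r = 0.5*m_gun*v_r^2 = 0.5*7*1.33457^2 = 6.234 J

6.234 J


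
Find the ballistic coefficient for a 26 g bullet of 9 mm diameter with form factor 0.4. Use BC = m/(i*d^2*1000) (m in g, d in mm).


BC = m/(i*d^2*1000) = 26/(0.4 * 9^2 * 1000) = 0.0008025

0.0008025


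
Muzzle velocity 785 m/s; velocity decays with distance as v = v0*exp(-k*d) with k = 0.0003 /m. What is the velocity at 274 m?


v = v0*exp(-k*d) = 785*exp(-0.0003*274) = 723.1 m/s

723.1 m/s


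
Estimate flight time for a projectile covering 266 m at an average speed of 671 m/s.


t = d/v = 266/671 = 0.3964 s

0.3964 s


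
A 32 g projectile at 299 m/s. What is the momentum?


p = m*v = 0.032*299 = 9.568 kg·m/s

9.568 kg·m/s


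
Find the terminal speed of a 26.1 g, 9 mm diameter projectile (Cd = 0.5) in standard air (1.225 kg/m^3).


A = pi*(d/2)^2 = pi*(9/2000)^2 = 6.36173e-05 m^2
vt = sqrt(2mg/(Cd*rho*A)) = sqrt(2*0.0261*9.81/(0.5 * 1.225 * 6.36173e-05)) = 114.6 m/s

114.6 m/s


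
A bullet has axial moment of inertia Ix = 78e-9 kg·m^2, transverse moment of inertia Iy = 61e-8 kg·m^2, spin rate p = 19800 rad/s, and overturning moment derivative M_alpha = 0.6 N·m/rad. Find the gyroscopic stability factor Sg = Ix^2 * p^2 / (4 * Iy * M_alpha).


Sg = Ix^2 * p^2 / (4 * Iy * M_alpha) = (78e-9)^2 * 19800^2 / (4 * 61e-8 * 0.6) = 1.629

1.629


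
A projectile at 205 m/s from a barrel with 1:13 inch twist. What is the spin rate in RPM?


twist_m = 13*0.0254 = 0.3302 m
spin = v/twist = 205/0.3302 = 620.8359 rev/s
RPM = spin*60 = 620.8359*60 ≈ 37250 RPM

37250 RPM


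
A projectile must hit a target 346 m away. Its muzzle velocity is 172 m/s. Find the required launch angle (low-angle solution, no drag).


sin(2*theta) = R*g/v0^2 = 346*9.81/172^2 = 0.114733, theta = arcsin(0.114733)/2 = 3.294°

3.294 degrees


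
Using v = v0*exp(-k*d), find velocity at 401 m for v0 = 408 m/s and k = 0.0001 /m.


v = v0*exp(-k*d) = 408*exp(-0.0001*401) = 392 m/s

392 m/s


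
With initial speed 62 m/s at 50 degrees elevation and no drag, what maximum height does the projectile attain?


H = (v0*sin(theta))^2 / (2g) = (62*sin(50°))^2 / (2*9.81) = 115 m

115 m


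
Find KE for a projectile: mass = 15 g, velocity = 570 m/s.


E = 0.5*m*v^2 = 0.5*0.015*570^2 = 2437 J

2437 J


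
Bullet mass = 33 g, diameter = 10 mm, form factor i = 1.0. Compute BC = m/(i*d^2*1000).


BC = m/(i*d^2*1000) = 33/(1.0 * 10^2 * 1000) = 0.00033

0.00033


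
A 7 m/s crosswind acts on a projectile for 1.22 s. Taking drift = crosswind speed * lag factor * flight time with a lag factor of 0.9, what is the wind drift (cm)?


drift = v_wind * lag * t = 7 * 0.9 * 1.22 = 7.686 m ≈ 768.6 cm

768.6 cm


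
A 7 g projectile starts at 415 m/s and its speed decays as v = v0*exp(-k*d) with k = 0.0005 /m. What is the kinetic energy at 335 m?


v = v0*exp(-k*d) = 415*exp(-0.0005*335) = 350.997 m/s
E = 0.5*m*v^2 = 0.5*0.007*350.997^2 = 431.2 J

431.2 J


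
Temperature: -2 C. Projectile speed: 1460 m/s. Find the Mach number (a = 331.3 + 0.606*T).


a = 331.3 + 0.606*(-2) = 330.088 m/s
M = v/a = 1460/330.088 = 4.423

4.423


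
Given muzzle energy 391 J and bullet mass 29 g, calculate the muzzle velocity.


v = sqrt(2*E/m) = sqrt(2*391/0.029) = 164.2 m/s

164.2 m/s


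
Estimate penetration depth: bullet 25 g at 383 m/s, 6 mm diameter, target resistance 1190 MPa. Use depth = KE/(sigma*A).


A = pi*(d/2)^2 = pi*(6/2)^2 = 28.2743 mm^2
E = 0.5*m*v^2 = 0.5*0.025*383^2 = 1833.61 J
depth = E/(sigma*A) = 1833.61 J / (1190 MPa * 28.2743 mm^2) = 1833.61/(1190 * 28.2743) m = 0.0544965 m ≈ 54.5 mm

54.5 mm


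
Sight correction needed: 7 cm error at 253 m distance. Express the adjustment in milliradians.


1 mrad subtends 1 cm per 10 m of range, so adj = error_cm / (dist_m / 10) = 7 / (253/10) = 0.2767 mrad

0.2767 mrad


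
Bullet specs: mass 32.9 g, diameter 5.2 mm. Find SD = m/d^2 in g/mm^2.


SD = m/d^2 = 32.9/5.2^2 = 1.217 g/mm^2

1.217 g/mm^2


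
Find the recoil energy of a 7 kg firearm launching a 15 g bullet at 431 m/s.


v_r = m_p*v_p/m_gun = 0.015*431/7 = 0.923571 m/s, E_r = 0.5*m_gun*v_r^2 = 0.5*7*0.923571^2 = 2.985 J

2.985 J


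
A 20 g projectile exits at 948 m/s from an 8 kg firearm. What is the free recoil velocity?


v_recoil = m_p * v_p / m_gun = 0.02 * 948 / 8 = 2.37 m/s

2.37 m/s


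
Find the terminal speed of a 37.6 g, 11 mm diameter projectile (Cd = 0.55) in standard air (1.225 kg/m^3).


A = pi*(d/2)^2 = pi*(11/2000)^2 = 9.50332e-05 m^2
vt = sqrt(2mg/(Cd*rho*A)) = sqrt(2*0.0376*9.81/(0.55 * 1.225 * 9.50332e-05)) = 107.3 m/s

107.3 m/s


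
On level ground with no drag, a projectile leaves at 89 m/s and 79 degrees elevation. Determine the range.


R = v0^2 * sin(2*theta) / g = 89^2 * sin(2*79°) / 9.81 = 302.5 m

302.5 m


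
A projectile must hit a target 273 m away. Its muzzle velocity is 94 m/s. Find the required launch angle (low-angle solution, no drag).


sin(2*theta) = R*g/v0^2 = 273*9.81/94^2 = 0.303093, theta = arcsin(0.303093)/2 = 8.822°

8.822 degrees


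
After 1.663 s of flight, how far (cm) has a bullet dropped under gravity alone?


drop = 0.5*g*t^2 = 0.5*9.81*1.663^2 = 13.5651 m ≈ 1357 cm

1357 cm


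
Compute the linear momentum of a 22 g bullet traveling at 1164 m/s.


p = m*v = 0.022*1164 = 25.61 kg·m/s

25.61 kg·m/s


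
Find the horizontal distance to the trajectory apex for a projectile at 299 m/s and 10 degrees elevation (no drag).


R = v0^2*sin(2*theta)/g = 299^2*sin(2*10°)/9.81 = 3116.92 m
apex_dist = R/2 = 3116.92/2 = 1558 m

1558 m


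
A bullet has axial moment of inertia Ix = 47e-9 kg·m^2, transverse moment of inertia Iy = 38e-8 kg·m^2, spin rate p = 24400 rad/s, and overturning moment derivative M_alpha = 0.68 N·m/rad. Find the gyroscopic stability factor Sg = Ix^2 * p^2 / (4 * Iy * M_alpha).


Sg = Ix^2 * p^2 / (4 * Iy * M_alpha) = (47e-9)^2 * 24400^2 / (4 * 38e-8 * 0.68) = 1.272

1.272


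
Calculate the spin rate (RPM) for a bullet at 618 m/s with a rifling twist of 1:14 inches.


twist_m = 14*0.0254 = 0.3556 m
spin = v/twist = 618/0.3556 = 1737.908 rev/s
RPM = spin*60 = 1737.908*60 ≈ 104274 RPM

104274 RPM


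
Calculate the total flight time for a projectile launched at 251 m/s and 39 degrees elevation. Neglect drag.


T = 2*v0*sin(theta)/g = 2*251*sin(39°)/9.81 = 32.2 s

32.2 s


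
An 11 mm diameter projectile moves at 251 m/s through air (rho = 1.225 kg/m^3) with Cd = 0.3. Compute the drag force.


A = pi*(d/2)^2 = pi*(11/2000)^2 = 9.50332e-05 m^2
Fd = 0.5*Cd*rho*A*v^2 = 0.5*0.3*1.225*9.50332e-05*251^2 = 1.1 N

1.1 N


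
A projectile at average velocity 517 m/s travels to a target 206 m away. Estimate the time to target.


t = d/v = 206/517 = 0.3985 s

0.3985 s


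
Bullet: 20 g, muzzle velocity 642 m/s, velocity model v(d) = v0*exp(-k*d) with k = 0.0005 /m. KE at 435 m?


v = v0*exp(-k*d) = 642*exp(-0.0005*435) = 516.507 m/s
E = 0.5*m*v^2 = 0.5*0.02*516.507^2 = 2668 J

2668 J


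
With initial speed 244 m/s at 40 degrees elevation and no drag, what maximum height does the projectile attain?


H = (v0*sin(theta))^2 / (2g) = (244*sin(40°))^2 / (2*9.81) = 1254 m

1254 m


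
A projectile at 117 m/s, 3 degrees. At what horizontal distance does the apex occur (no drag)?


R = v0^2*sin(2*theta)/g = 117^2*sin(2*3°)/9.81 = 145.86 m
apex_dist = R/2 = 145.86/2 = 72.93 m

72.93 m


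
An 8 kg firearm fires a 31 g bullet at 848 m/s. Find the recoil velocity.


v_recoil = m_p * v_p / m_gun = 0.031 * 848 / 8 = 3.286 m/s

3.286 m/s


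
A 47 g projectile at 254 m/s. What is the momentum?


p = m*v = 0.047*254 = 11.94 kg·m/s

11.94 kg·m/s


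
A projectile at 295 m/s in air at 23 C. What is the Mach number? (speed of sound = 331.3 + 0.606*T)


a = 331.3 + 0.606*(23) = 345.238 m/s
M = v/a = 295/345.238 = 0.8545

0.8545


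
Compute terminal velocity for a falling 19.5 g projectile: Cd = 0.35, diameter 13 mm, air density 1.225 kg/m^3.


A = pi*(d/2)^2 = pi*(13/2000)^2 = 1.32732e-04 m^2
vt = sqrt(2mg/(Cd*rho*A)) = sqrt(2*0.0195*9.81/(0.35 * 1.225 * 1.32732e-04)) = 81.99 m/s

81.99 m/s


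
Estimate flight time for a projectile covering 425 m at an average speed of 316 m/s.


t = d/v = 425/316 = 1.345 s

1.345 s


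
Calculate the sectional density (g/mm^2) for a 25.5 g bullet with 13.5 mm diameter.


SD = m/d^2 = 25.5/13.5^2 = 0.1399 g/mm^2

0.1399 g/mm^2


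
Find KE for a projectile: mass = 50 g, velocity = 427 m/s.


E = 0.5*m*v^2 = 0.5*0.05*427^2 = 4558 J

4558 J


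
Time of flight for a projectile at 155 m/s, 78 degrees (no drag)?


T = 2*v0*sin(theta)/g = 2*155*sin(78°)/9.81 = 30.91 s

30.91 s


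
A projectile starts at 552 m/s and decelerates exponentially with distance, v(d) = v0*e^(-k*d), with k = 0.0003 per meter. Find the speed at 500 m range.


v = v0*exp(-k*d) = 552*exp(-0.0003*500) = 475.1 m/s

475.1 m/s


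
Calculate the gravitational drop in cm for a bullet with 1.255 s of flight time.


drop = 0.5*g*t^2 = 0.5*9.81*1.255^2 = 7.7255 m ≈ 772.5 cm

772.5 cm


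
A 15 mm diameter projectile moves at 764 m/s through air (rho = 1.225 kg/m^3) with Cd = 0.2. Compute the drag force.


A = pi*(d/2)^2 = pi*(15/2000)^2 = 1.76715e-04 m^2
Fd = 0.5*Cd*rho*A*v^2 = 0.5*0.2*1.225*1.76715e-04*764^2 = 12.64 N

12.64 N


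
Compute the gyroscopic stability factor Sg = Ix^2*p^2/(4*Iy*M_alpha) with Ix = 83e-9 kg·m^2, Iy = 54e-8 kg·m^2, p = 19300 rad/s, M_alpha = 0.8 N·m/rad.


Sg = Ix^2 * p^2 / (4 * Iy * M_alpha) = (83e-9)^2 * 19300^2 / (4 * 54e-8 * 0.8) = 1.485

1.485


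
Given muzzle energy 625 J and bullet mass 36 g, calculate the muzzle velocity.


v = sqrt(2*E/m) = sqrt(2*625/0.036) = 186.3 m/s

186.3 m/s


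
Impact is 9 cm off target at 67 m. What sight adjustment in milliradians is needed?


1 mrad subtends 1 cm per 10 m of range, so adj = error_cm / (dist_m / 10) = 9 / (67/10) = 1.343 mrad

1.343 mrad


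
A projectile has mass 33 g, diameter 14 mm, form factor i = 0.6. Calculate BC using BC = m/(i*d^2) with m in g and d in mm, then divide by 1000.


BC = m/(i*d^2*1000) = 33/(0.6 * 14^2 * 1000) = 0.0002806

0.0002806


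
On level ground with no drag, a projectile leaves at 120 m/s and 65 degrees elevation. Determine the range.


R = v0^2 * sin(2*theta) / g = 120^2 * sin(2*65°) / 9.81 = 1124 m

1124 m


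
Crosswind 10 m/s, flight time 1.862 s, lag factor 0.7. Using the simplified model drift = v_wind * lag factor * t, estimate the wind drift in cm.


drift = v_wind * lag * t = 10 * 0.7 * 1.862 = 13.034 m ≈ 1303 cm

1303 cm


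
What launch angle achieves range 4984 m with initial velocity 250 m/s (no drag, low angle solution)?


sin(2*theta) = R*g/v0^2 = 4984*9.81/250^2 = 0.782289, theta = arcsin(0.782289)/2 = 25.74°

25.74 degrees


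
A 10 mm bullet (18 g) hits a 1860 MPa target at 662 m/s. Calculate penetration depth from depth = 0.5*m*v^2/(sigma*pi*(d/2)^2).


A = pi*(d/2)^2 = pi*(10/2)^2 = 78.5398 mm^2
E = 0.5*m*v^2 = 0.5*0.018*662^2 = 3944.2 J
depth = E/(sigma*A) = 3944.2 J / (1860 MPa * 78.5398 mm^2) = 3944.2/(1860 * 78.5398) m = 0.0269995 m ≈ 27 mm

27 mm


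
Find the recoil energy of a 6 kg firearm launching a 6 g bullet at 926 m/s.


v_r = m_p*v_p/m_gun = 0.006*926/6 = 0.926 m/s, E_r = 0.5*m_gun*v_r^2 = 0.5*6*0.926^2 = 2.572 J

2.572 J


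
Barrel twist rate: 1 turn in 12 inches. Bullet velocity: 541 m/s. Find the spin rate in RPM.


twist_m = 12*0.0254 = 0.3048 m
spin = v/twist = 541/0.3048 = 1774.934 rev/s
RPM = spin*60 = 1774.934*60 ≈ 106496 RPM

106496 RPM


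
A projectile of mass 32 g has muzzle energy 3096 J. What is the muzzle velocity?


v = sqrt(2*E/m) = sqrt(2*3096/0.032) = 439.9 m/s

439.9 m/s


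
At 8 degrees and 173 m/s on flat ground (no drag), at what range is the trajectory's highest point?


R = v0^2*sin(2*theta)/g = 173^2*sin(2*8°)/9.81 = 840.933 m
apex_dist = R/2 = 840.933/2 = 420.5 m

420.5 m


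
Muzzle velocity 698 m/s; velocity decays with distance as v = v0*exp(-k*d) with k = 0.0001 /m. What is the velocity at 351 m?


v = v0*exp(-k*d) = 698*exp(-0.0001*351) = 673.9 m/s

673.9 m/s


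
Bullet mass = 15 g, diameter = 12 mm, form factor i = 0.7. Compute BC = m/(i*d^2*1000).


BC = m/(i*d^2*1000) = 15/(0.7 * 12^2 * 1000) = 0.0001488

0.0001488


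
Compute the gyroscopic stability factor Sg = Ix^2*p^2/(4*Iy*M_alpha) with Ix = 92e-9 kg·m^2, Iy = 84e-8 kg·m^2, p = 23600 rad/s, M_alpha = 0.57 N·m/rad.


Sg = Ix^2 * p^2 / (4 * Iy * M_alpha) = (92e-9)^2 * 23600^2 / (4 * 84e-8 * 0.57) = 2.461

2.461


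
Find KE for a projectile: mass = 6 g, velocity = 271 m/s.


E = 0.5*m*v^2 = 0.5*0.006*271^2 = 220.3 J

220.3 J


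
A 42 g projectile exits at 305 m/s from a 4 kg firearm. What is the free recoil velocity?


v_recoil = m_p * v_p / m_gun = 0.042 * 305 / 4 = 3.203 m/s

3.203 m/s


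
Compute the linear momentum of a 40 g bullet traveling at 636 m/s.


p = m*v = 0.04*636 = 25.44 kg·m/s

25.44 kg·m/s


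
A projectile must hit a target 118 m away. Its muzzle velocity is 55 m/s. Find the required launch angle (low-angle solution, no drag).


sin(2*theta) = R*g/v0^2 = 118*9.81/55^2 = 0.382671, theta = arcsin(0.382671)/2 = 11.25°

11.25 degrees


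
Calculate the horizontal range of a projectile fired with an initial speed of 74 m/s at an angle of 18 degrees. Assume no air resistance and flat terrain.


R = v0^2 * sin(2*theta) / g = 74^2 * sin(2*18°) / 9.81 = 328.1 m

328.1 m


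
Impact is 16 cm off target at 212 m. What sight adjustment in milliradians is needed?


1 mrad subtends 1 cm per 10 m of range, so adj = error_cm / (dist_m / 10) = 16 / (212/10) = 0.7547 mrad

0.7547 mrad


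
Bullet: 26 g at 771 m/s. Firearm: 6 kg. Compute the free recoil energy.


v_r = m_p*v_p/m_gun = 0.026*771/6 = 3.341 m/s, E_r = 0.5*m_gun*v_r^2 = 0.5*6*3.341^2 = 33.49 J

33.49 J


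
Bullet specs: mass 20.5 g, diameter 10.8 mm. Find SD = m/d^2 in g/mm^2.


SD = m/d^2 = 20.5/10.8^2 = 0.1758 g/mm^2

0.1758 g/mm^2


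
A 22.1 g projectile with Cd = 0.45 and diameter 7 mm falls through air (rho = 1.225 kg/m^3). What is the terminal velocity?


A = pi*(d/2)^2 = pi*(7/2000)^2 = 3.84845e-05 m^2
vt = sqrt(2mg/(Cd*rho*A)) = sqrt(2*0.0221*9.81/(0.45 * 1.225 * 3.84845e-05)) = 143 m/s

143 m/s


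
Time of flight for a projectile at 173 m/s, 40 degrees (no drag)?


T = 2*v0*sin(theta)/g = 2*173*sin(40°)/9.81 = 22.67 s

22.67 s


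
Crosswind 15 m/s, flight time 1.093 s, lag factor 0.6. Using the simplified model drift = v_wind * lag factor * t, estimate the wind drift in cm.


drift = v_wind * lag * t = 15 * 0.6 * 1.093 = 9.837 m ≈ 983.7 cm

983.7 cm


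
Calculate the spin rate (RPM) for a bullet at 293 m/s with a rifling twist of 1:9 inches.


twist_m = 9*0.0254 = 0.2286 m
spin = v/twist = 293/0.2286 = 1281.715 rev/s
RPM = spin*60 = 1281.715*60 ≈ 76903 RPM

76903 RPM


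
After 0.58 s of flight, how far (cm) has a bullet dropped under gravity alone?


drop = 0.5*g*t^2 = 0.5*9.81*0.58^2 = 1.65004 m ≈ 165 cm

165 cm


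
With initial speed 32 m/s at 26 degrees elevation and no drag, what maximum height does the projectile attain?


H = (v0*sin(theta))^2 / (2g) = (32*sin(26°))^2 / (2*9.81) = 10.03 m

10.03 m


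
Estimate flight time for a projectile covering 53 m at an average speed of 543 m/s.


t = d/v = 53/543 = 0.09761 s

0.09761 s


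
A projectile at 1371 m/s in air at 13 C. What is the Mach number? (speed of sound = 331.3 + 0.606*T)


a = 331.3 + 0.606*(13) = 339.178 m/s
M = v/a = 1371/339.178 = 4.042

4.042


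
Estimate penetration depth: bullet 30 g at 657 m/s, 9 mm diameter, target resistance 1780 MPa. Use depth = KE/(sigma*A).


A = pi*(d/2)^2 = pi*(9/2)^2 = 63.6173 mm^2
E = 0.5*m*v^2 = 0.5*0.03*657^2 = 6474.73 J
depth = E/(sigma*A) = 6474.73 J / (1780 MPa * 63.6173 mm^2) = 6474.73/(1780 * 63.6173) m = 0.0571778 m ≈ 57.18 mm

57.18 mm


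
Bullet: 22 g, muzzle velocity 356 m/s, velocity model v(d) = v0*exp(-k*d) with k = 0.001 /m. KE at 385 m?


v = v0*exp(-k*d) = 356*exp(-0.001*385) = 242.24 m/s
E = 0.5*m*v^2 = 0.5*0.022*242.24^2 = 645.5 J

645.5 J


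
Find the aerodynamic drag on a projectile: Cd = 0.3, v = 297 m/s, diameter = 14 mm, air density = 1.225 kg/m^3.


A = pi*(d/2)^2 = pi*(14/2000)^2 = 1.53938e-04 m^2
Fd = 0.5*Cd*rho*A*v^2 = 0.5*0.3*1.225*1.53938e-04*297^2 = 2.495 N

2.495 N


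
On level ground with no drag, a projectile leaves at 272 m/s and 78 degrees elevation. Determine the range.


R = v0^2 * sin(2*theta) / g = 272^2 * sin(2*78°) / 9.81 = 3067 m

3067 m


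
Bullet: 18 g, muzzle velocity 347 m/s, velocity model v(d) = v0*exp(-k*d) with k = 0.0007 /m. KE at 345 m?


v = v0*exp(-k*d) = 347*exp(-0.0007*345) = 272.551 m/s
E = 0.5*m*v^2 = 0.5*0.018*272.551^2 = 668.6 J

668.6 J


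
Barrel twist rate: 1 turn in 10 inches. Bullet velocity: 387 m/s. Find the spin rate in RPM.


twist_m = 10*0.0254 = 0.254 m
spin = v/twist = 387/0.254 = 1523.622 rev/s
RPM = spin*60 = 1523.622*60 ≈ 91417 RPM

91417 RPM


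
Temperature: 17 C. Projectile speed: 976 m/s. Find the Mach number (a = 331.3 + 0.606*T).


a = 331.3 + 0.606*(17) = 341.602 m/s
M = v/a = 976/341.602 = 2.857

2.857


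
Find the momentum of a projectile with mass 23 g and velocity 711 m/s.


p = m*v = 0.023*711 = 16.35 kg·m/s

16.35 kg·m/s


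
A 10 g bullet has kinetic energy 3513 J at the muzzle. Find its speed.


v = sqrt(2*E/m) = sqrt(2*3513/0.01) = 838.2 m/s

838.2 m/s


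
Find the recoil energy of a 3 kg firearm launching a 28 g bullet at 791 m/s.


v_r = m_p*v_p/m_gun = 0.028*791/3 = 7.38267 m/s, E_r = 0.5*m_gun*v_r^2 = 0.5*3*7.38267^2 = 81.76 J

81.76 J


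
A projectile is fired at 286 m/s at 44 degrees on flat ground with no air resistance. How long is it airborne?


T = 2*v0*sin(theta)/g = 2*286*sin(44°)/9.81 = 40.5 s

40.5 s


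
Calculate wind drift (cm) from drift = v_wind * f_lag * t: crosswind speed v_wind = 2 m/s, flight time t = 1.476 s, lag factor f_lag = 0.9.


drift = v_wind * lag * t = 2 * 0.9 * 1.476 = 2.6568 m ≈ 265.7 cm

265.7 cm


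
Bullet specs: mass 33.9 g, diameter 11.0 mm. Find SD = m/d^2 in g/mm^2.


SD = m/d^2 = 33.9/11.0^2 = 0.2802 g/mm^2

0.2802 g/mm^2


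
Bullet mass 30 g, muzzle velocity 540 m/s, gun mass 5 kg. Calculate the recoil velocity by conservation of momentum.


v_recoil = m_p * v_p / m_gun = 0.03 * 540 / 5 = 3.24 m/s

3.24 m/s


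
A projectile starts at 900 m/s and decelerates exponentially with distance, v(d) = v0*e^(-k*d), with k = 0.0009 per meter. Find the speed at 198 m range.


v = v0*exp(-k*d) = 900*exp(-0.0009*198) = 753.1 m/s

753.1 m/s


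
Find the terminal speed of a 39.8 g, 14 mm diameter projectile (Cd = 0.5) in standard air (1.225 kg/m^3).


A = pi*(d/2)^2 = pi*(14/2000)^2 = 1.53938e-04 m^2
vt = sqrt(2mg/(Cd*rho*A)) = sqrt(2*0.0398*9.81/(0.5 * 1.225 * 1.53938e-04)) = 91 m/s

91 m/s


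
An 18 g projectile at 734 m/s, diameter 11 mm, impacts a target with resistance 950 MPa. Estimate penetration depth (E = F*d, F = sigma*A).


A = pi*(d/2)^2 = pi*(11/2)^2 = 95.0332 mm^2
E = 0.5*m*v^2 = 0.5*0.018*734^2 = 4848.8 J
depth = E/(sigma*A) = 4848.8 J / (950 MPa * 95.0332 mm^2) = 4848.8/(950 * 95.0332) m = 0.0537076 m ≈ 53.71 mm

53.71 mm
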